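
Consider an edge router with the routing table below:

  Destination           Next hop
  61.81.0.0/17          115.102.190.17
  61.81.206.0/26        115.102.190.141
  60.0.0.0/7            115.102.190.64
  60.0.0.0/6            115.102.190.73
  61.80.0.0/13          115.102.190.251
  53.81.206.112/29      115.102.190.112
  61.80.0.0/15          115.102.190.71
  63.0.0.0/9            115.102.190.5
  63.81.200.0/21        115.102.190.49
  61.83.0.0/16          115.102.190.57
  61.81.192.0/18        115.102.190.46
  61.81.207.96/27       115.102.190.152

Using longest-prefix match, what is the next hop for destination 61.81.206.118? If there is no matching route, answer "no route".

115.102.190.46

Routes whose prefix contains 61.81.206.118:
  60.0.0.0/6 (60.0.0.0 - 63.255.255.255) -> 115.102.190.73
  60.0.0.0/7 (60.0.0.0 - 61.255.255.255) -> 115.102.190.64
  61.80.0.0/13 (61.80.0.0 - 61.87.255.255) -> 115.102.190.251
  61.80.0.0/15 (61.80.0.0 - 61.81.255.255) -> 115.102.190.71
  61.81.192.0/18 (61.81.192.0 - 61.81.255.255) -> 115.102.190.46
More-specific entries that do NOT match:
  53.81.206.112/29 (53.81.206.112 - 53.81.206.119) does not contain 61.81.206.118
  61.81.207.96/27 (61.81.207.96 - 61.81.207.127) does not contain 61.81.206.118
  61.81.206.0/26 (61.81.206.0 - 61.81.206.63) does not contain 61.81.206.118
  63.81.200.0/21 (63.81.200.0 - 63.81.207.255) does not contain 61.81.206.118
Longest matching prefix is /18 -> next hop 115.102.190.46.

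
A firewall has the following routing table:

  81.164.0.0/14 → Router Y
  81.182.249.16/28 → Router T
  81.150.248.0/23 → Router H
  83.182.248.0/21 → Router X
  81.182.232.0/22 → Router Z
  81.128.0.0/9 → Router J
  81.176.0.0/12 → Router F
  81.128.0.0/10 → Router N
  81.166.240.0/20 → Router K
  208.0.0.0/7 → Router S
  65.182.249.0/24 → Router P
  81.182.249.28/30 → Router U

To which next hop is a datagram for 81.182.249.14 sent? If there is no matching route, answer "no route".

Routes whose prefix contains 81.182.249.14:
  81.128.0.0/9 (81.128.0.0 - 81.255.255.255) -> Router J
  81.128.0.0/10 (81.128.0.0 - 81.191.255.255) -> Router N
  81.176.0.0/12 (81.176.0.0 - 81.191.255.255) -> Router F
More-specific entries that do NOT match:
  81.182.249.28/30 (81.182.249.28 - 81.182.249.31) does not contain 81.182.249.14
  81.182.249.16/28 (81.182.249.16 - 81.182.249.31) does not contain 81.182.249.14
  65.182.249.0/24 (65.182.249.0 - 65.182.249.255) does not contain 81.182.249.14
  81.150.248.0/23 (81.150.248.0 - 81.150.249.255) does not contain 81.182.249.14
  81.182.232.0/22 (81.182.232.0 - 81.182.235.255) does not contain 81.182.249.14
  83.182.248.0/21 (83.182.248.0 - 83.182.255.255) does not contain 81.182.249.14
  81.166.240.0/20 (81.166.240.0 - 81.166.255.255) does not contain 81.182.249.14
  81.164.0.0/14 (81.164.0.0 - 81.167.255.255) does not contain 81.182.249.14
Longest matching prefix is /12 -> next hop Router F.

Router F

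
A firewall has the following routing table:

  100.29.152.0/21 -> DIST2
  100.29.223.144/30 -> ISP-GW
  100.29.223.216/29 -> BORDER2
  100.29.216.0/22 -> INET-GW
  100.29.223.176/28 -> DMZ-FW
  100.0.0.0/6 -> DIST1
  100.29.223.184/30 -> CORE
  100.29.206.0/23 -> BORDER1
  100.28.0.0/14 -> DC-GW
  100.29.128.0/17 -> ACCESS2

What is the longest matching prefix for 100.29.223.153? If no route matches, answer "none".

Entries matching 100.29.223.153:
  100.0.0.0/6 (100.0.0.0 - 103.255.255.255)
  100.28.0.0/14 (100.28.0.0 - 100.31.255.255)
  100.29.128.0/17 (100.29.128.0 - 100.29.255.255)
Most specific is 100.29.128.0/17.

100.29.128.0/17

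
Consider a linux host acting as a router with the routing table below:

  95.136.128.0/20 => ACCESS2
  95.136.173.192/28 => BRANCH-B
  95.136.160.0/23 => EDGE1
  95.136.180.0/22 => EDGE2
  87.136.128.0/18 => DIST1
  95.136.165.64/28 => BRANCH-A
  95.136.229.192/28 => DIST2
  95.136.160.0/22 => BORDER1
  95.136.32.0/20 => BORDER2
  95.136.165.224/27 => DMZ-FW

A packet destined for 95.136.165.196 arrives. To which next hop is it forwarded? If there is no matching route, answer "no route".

no route

No entry's prefix contains 95.136.165.196; there is no default route.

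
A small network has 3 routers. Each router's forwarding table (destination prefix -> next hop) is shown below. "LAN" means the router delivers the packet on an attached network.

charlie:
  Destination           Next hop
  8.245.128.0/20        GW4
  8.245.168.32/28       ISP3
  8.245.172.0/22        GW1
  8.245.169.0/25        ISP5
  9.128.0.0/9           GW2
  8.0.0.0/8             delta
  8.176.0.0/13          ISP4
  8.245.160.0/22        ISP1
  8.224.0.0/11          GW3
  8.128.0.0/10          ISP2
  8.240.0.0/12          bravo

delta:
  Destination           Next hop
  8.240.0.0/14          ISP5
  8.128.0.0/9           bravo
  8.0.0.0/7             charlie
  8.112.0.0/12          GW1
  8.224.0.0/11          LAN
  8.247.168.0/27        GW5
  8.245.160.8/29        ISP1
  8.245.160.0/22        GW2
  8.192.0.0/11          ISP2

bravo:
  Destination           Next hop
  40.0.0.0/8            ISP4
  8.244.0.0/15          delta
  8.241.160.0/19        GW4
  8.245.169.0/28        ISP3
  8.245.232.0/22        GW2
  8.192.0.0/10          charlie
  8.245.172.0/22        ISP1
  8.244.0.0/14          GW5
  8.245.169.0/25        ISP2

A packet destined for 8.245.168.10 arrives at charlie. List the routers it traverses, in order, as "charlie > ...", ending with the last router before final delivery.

charlie > bravo > delta

At charlie: longest match for 8.245.168.10 is 8.240.0.0/12 -> bravo
At bravo: longest match for 8.245.168.10 is 8.244.0.0/15 -> delta
At delta: longest match for 8.245.168.10 is 8.224.0.0/11 -> LAN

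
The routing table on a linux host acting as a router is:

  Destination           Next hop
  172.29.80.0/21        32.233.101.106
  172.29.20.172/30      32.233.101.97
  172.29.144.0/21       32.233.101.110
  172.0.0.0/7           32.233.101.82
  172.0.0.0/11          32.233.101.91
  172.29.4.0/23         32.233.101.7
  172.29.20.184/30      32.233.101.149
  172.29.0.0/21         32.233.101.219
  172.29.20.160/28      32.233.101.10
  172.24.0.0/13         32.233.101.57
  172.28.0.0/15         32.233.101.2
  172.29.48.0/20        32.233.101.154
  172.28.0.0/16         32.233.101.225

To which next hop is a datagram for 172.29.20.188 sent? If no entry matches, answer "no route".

Routes whose prefix contains 172.29.20.188:
  172.0.0.0/7 (172.0.0.0 - 173.255.255.255) -> 32.233.101.82
  172.0.0.0/11 (172.0.0.0 - 172.31.255.255) -> 32.233.101.91
  172.24.0.0/13 (172.24.0.0 - 172.31.255.255) -> 32.233.101.57
  172.28.0.0/15 (172.28.0.0 - 172.29.255.255) -> 32.233.101.2
More-specific entries that do NOT match:
  172.29.20.172/30 (172.29.20.172 - 172.29.20.175) does not contain 172.29.20.188
  172.29.20.184/30 (172.29.20.184 - 172.29.20.187) does not contain 172.29.20.188
  172.29.20.160/28 (172.29.20.160 - 172.29.20.175) does not contain 172.29.20.188
  172.29.4.0/23 (172.29.4.0 - 172.29.5.255) does not contain 172.29.20.188
  172.29.80.0/21 (172.29.80.0 - 172.29.87.255) does not contain 172.29.20.188
  172.29.144.0/21 (172.29.144.0 - 172.29.151.255) does not contain 172.29.20.188
  172.29.0.0/21 (172.29.0.0 - 172.29.7.255) does not contain 172.29.20.188
  172.29.48.0/20 (172.29.48.0 - 172.29.63.255) does not contain 172.29.20.188
  172.28.0.0/16 (172.28.0.0 - 172.28.255.255) does not contain 172.29.20.188
Longest matching prefix is /15 -> next hop 32.233.101.2.

32.233.101.2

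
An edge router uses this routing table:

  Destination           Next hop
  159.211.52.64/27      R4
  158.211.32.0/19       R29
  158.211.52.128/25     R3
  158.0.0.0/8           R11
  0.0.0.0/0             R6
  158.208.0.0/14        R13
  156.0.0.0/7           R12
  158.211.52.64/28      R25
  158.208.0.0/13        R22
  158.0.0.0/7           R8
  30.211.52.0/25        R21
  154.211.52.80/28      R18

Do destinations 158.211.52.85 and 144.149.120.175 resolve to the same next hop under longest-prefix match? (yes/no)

no

158.211.52.85: longest match 158.211.32.0/19 -> R29
144.149.120.175: longest match 0.0.0.0/0 -> R6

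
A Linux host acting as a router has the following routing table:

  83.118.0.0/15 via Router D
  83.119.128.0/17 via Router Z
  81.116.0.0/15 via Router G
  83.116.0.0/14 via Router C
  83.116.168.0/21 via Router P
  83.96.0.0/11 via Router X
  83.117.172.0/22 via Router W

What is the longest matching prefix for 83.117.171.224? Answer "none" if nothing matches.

83.116.0.0/14

Entries matching 83.117.171.224:
  83.96.0.0/11 (83.96.0.0 - 83.127.255.255)
  83.116.0.0/14 (83.116.0.0 - 83.119.255.255)
Most specific is 83.116.0.0/14.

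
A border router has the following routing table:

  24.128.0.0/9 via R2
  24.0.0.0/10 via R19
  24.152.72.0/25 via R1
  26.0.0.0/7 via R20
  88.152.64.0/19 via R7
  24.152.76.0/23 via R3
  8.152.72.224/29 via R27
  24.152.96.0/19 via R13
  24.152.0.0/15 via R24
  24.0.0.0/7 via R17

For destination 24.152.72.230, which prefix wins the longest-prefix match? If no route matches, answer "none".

24.152.0.0/15

Entries matching 24.152.72.230:
  24.0.0.0/7 (24.0.0.0 - 25.255.255.255)
  24.128.0.0/9 (24.128.0.0 - 24.255.255.255)
  24.152.0.0/15 (24.152.0.0 - 24.153.255.255)
Most specific is 24.152.0.0/15.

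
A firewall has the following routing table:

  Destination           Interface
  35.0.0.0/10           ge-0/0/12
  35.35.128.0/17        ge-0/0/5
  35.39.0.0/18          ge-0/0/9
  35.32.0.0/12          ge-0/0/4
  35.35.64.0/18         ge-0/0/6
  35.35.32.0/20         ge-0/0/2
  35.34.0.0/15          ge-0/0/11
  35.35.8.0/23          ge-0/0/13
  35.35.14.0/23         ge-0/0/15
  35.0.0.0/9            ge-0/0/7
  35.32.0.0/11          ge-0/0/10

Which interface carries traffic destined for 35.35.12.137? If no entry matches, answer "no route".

Routes whose prefix contains 35.35.12.137:
  35.0.0.0/9 (35.0.0.0 - 35.127.255.255) -> ge-0/0/7
  35.0.0.0/10 (35.0.0.0 - 35.63.255.255) -> ge-0/0/12
  35.32.0.0/11 (35.32.0.0 - 35.63.255.255) -> ge-0/0/10
  35.32.0.0/12 (35.32.0.0 - 35.47.255.255) -> ge-0/0/4
  35.34.0.0/15 (35.34.0.0 - 35.35.255.255) -> ge-0/0/11
More-specific entries that do NOT match:
  35.35.8.0/23 (35.35.8.0 - 35.35.9.255) does not contain 35.35.12.137
  35.35.14.0/23 (35.35.14.0 - 35.35.15.255) does not contain 35.35.12.137
  35.35.32.0/20 (35.35.32.0 - 35.35.47.255) does not contain 35.35.12.137
  35.39.0.0/18 (35.39.0.0 - 35.39.63.255) does not contain 35.35.12.137
  35.35.64.0/18 (35.35.64.0 - 35.35.127.255) does not contain 35.35.12.137
  35.35.128.0/17 (35.35.128.0 - 35.35.255.255) does not contain 35.35.12.137
Longest matching prefix is /15 -> interface ge-0/0/11.

ge-0/0/11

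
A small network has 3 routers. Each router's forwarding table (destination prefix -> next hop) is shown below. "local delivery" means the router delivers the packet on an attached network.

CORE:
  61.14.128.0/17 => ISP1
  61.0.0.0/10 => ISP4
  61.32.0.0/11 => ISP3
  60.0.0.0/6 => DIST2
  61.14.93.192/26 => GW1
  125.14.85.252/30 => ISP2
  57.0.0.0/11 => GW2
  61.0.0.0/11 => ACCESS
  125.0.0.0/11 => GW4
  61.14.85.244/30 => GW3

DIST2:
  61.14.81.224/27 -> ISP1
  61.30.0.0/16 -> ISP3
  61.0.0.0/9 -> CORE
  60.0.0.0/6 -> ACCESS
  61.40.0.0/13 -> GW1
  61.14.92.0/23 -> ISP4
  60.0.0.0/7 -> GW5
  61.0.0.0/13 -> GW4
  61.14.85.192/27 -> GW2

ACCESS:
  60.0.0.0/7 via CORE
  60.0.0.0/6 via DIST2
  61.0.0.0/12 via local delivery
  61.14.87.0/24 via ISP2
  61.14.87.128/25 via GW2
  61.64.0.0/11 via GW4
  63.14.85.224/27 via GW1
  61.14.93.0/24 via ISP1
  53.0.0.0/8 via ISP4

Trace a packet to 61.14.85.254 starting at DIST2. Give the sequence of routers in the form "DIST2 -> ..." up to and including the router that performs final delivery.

DIST2 -> CORE -> ACCESS

At DIST2: longest match for 61.14.85.254 is 61.0.0.0/9 -> CORE
At CORE: longest match for 61.14.85.254 is 61.0.0.0/11 -> ACCESS
At ACCESS: longest match for 61.14.85.254 is 61.0.0.0/12 -> local delivery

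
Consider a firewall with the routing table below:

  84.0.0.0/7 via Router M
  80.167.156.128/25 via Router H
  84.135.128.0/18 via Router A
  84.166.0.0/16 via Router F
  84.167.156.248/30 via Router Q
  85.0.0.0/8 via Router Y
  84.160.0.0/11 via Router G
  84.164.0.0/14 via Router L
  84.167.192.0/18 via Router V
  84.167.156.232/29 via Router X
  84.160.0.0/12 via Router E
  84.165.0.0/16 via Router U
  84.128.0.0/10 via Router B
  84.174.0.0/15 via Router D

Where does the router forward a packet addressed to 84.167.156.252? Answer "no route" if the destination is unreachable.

Router L

Routes whose prefix contains 84.167.156.252:
  84.0.0.0/7 (84.0.0.0 - 85.255.255.255) -> Router M
  84.128.0.0/10 (84.128.0.0 - 84.191.255.255) -> Router B
  84.160.0.0/11 (84.160.0.0 - 84.191.255.255) -> Router G
  84.160.0.0/12 (84.160.0.0 - 84.175.255.255) -> Router E
  84.164.0.0/14 (84.164.0.0 - 84.167.255.255) -> Router L
More-specific entries that do NOT match:
  84.167.156.248/30 (84.167.156.248 - 84.167.156.251) does not contain 84.167.156.252
  84.167.156.232/29 (84.167.156.232 - 84.167.156.239) does not contain 84.167.156.252
  80.167.156.128/25 (80.167.156.128 - 80.167.156.255) does not contain 84.167.156.252
  84.135.128.0/18 (84.135.128.0 - 84.135.191.255) does not contain 84.167.156.252
  84.167.192.0/18 (84.167.192.0 - 84.167.255.255) does not contain 84.167.156.252
  84.166.0.0/16 (84.166.0.0 - 84.166.255.255) does not contain 84.167.156.252
  84.165.0.0/16 (84.165.0.0 - 84.165.255.255) does not contain 84.167.156.252
  84.174.0.0/15 (84.174.0.0 - 84.175.255.255) does not contain 84.167.156.252
Longest matching prefix is /14 -> next hop Router L.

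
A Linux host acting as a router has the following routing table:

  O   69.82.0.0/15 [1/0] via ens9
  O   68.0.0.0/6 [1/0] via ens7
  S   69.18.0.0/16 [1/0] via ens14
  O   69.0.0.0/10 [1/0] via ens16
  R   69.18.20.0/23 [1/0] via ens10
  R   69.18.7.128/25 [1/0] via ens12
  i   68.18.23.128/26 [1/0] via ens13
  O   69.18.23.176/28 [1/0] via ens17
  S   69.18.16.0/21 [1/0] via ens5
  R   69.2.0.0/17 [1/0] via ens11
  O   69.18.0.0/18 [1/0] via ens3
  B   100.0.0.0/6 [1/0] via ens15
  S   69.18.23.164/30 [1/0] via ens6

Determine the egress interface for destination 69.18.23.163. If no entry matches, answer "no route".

Routes whose prefix contains 69.18.23.163:
  68.0.0.0/6 (68.0.0.0 - 71.255.255.255) -> ens7
  69.0.0.0/10 (69.0.0.0 - 69.63.255.255) -> ens16
  69.18.0.0/16 (69.18.0.0 - 69.18.255.255) -> ens14
  69.18.0.0/18 (69.18.0.0 - 69.18.63.255) -> ens3
  69.18.16.0/21 (69.18.16.0 - 69.18.23.255) -> ens5
More-specific entries that do NOT match:
  69.18.23.164/30 (69.18.23.164 - 69.18.23.167) does not contain 69.18.23.163
  69.18.23.176/28 (69.18.23.176 - 69.18.23.191) does not contain 69.18.23.163
  68.18.23.128/26 (68.18.23.128 - 68.18.23.191) does not contain 69.18.23.163
  69.18.7.128/25 (69.18.7.128 - 69.18.7.255) does not contain 69.18.23.163
  69.18.20.0/23 (69.18.20.0 - 69.18.21.255) does not contain 69.18.23.163
Longest matching prefix is /21 -> interface ens5.

ens5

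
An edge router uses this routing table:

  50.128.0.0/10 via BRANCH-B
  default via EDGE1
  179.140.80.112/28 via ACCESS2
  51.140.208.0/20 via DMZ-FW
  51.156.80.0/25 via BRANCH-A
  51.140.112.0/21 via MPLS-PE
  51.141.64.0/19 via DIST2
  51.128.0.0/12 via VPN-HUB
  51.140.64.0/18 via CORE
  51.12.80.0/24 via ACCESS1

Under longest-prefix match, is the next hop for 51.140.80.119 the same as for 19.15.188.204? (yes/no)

no

51.140.80.119: longest match 51.140.64.0/18 -> CORE
19.15.188.204: longest match 0.0.0.0/0 -> EDGE1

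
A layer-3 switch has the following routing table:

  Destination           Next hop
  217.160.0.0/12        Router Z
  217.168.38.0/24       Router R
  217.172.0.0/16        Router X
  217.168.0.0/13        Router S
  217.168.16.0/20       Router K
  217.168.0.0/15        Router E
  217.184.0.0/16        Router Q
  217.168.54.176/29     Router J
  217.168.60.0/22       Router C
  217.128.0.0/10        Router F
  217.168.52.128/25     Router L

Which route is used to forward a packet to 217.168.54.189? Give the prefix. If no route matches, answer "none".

217.168.0.0/15

Entries matching 217.168.54.189:
  217.128.0.0/10 (217.128.0.0 - 217.191.255.255)
  217.160.0.0/12 (217.160.0.0 - 217.175.255.255)
  217.168.0.0/13 (217.168.0.0 - 217.175.255.255)
  217.168.0.0/15 (217.168.0.0 - 217.169.255.255)
Most specific is 217.168.0.0/15.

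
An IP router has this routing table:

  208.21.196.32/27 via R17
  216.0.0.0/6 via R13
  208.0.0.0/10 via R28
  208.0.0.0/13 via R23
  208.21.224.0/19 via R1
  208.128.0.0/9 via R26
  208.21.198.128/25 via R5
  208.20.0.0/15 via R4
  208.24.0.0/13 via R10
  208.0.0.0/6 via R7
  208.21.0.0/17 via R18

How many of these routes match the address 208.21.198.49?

3

Prefixes containing 208.21.198.49:
  208.0.0.0/6 (208.0.0.0 - 211.255.255.255)
  208.0.0.0/10 (208.0.0.0 - 208.63.255.255)
  208.20.0.0/15 (208.20.0.0 - 208.21.255.255)
Total matching entries: 3.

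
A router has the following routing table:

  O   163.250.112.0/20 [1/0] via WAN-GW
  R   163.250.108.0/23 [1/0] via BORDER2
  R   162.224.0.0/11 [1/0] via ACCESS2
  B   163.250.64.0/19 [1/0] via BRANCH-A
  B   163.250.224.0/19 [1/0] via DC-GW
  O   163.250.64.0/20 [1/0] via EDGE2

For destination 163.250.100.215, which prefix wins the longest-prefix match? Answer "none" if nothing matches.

none

163.250.100.215 is outside every listed prefix and there is no default route.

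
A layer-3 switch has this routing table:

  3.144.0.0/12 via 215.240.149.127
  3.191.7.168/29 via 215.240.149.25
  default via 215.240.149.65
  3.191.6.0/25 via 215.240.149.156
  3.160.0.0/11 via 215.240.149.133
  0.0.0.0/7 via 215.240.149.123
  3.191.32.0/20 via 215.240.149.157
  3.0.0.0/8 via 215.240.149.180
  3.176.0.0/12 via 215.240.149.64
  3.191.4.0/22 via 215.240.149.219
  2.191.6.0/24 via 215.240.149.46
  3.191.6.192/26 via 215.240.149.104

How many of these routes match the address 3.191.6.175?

5

Prefixes containing 3.191.6.175:
  0.0.0.0/0 (default, matches everything)
  3.0.0.0/8 (3.0.0.0 - 3.255.255.255)
  3.160.0.0/11 (3.160.0.0 - 3.191.255.255)
  3.176.0.0/12 (3.176.0.0 - 3.191.255.255)
  3.191.4.0/22 (3.191.4.0 - 3.191.7.255)
Total matching entries: 5.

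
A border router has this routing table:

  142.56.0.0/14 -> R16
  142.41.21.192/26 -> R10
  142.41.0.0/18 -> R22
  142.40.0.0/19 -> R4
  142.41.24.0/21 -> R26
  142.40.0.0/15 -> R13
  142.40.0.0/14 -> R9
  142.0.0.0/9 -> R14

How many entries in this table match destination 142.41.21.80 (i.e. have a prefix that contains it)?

Prefixes containing 142.41.21.80:
  142.0.0.0/9 (142.0.0.0 - 142.127.255.255)
  142.40.0.0/14 (142.40.0.0 - 142.43.255.255)
  142.40.0.0/15 (142.40.0.0 - 142.41.255.255)
  142.41.0.0/18 (142.41.0.0 - 142.41.63.255)
Total matching entries: 4.

4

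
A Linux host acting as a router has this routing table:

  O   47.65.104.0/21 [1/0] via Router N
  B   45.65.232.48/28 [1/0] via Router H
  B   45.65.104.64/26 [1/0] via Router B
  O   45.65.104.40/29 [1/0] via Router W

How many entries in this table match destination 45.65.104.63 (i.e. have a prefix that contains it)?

0

No listed prefix contains 45.65.104.63.
Total matching entries: 0.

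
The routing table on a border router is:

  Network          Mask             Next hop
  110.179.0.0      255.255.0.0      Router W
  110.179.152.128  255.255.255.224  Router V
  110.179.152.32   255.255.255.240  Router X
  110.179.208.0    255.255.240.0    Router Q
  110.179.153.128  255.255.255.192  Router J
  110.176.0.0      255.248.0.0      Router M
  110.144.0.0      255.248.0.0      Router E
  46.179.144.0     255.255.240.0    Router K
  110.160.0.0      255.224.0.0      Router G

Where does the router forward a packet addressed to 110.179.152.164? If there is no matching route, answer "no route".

Router W

Routes whose prefix contains 110.179.152.164:
  110.160.0.0/11 (110.160.0.0 - 110.191.255.255) -> Router G
  110.176.0.0/13 (110.176.0.0 - 110.183.255.255) -> Router M
  110.179.0.0/16 (110.179.0.0 - 110.179.255.255) -> Router W
More-specific entries that do NOT match:
  110.179.152.32/28 (110.179.152.32 - 110.179.152.47) does not contain 110.179.152.164
  110.179.152.128/27 (110.179.152.128 - 110.179.152.159) does not contain 110.179.152.164
  110.179.153.128/26 (110.179.153.128 - 110.179.153.191) does not contain 110.179.152.164
  110.179.208.0/20 (110.179.208.0 - 110.179.223.255) does not contain 110.179.152.164
  46.179.144.0/20 (46.179.144.0 - 46.179.159.255) does not contain 110.179.152.164
Longest matching prefix is /16 -> next hop Router W.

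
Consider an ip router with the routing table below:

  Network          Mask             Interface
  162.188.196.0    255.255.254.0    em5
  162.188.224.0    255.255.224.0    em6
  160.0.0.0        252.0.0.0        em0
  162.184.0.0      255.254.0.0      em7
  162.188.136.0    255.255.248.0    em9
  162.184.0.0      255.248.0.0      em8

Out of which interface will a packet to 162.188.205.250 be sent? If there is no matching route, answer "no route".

em8

Routes whose prefix contains 162.188.205.250:
  160.0.0.0/6 (160.0.0.0 - 163.255.255.255) -> em0
  162.184.0.0/13 (162.184.0.0 - 162.191.255.255) -> em8
More-specific entries that do NOT match:
  162.188.196.0/23 (162.188.196.0 - 162.188.197.255) does not contain 162.188.205.250
  162.188.136.0/21 (162.188.136.0 - 162.188.143.255) does not contain 162.188.205.250
  162.188.224.0/19 (162.188.224.0 - 162.188.255.255) does not contain 162.188.205.250
  162.184.0.0/15 (162.184.0.0 - 162.185.255.255) does not contain 162.188.205.250
Longest matching prefix is /13 -> interface em8.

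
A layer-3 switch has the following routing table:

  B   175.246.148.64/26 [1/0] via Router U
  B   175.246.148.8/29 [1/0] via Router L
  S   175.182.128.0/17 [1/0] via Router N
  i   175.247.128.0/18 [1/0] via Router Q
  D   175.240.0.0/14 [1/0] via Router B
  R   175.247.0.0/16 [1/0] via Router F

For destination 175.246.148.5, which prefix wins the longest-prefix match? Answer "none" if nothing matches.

175.246.148.5 is outside every listed prefix and there is no default route.

none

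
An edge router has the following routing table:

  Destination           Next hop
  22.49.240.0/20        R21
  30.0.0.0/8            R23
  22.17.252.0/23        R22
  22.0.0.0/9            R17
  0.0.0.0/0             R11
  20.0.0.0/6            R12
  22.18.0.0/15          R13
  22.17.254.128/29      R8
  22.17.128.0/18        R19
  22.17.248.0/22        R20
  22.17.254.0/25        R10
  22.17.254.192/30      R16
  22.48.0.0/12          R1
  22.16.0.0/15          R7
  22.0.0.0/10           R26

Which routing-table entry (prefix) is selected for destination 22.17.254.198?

Entries matching 22.17.254.198:
  0.0.0.0/0 (default, matches everything)
  20.0.0.0/6 (20.0.0.0 - 23.255.255.255)
  22.0.0.0/9 (22.0.0.0 - 22.127.255.255)
  22.0.0.0/10 (22.0.0.0 - 22.63.255.255)
  22.16.0.0/15 (22.16.0.0 - 22.17.255.255)
Most specific is 22.16.0.0/15.

22.16.0.0/15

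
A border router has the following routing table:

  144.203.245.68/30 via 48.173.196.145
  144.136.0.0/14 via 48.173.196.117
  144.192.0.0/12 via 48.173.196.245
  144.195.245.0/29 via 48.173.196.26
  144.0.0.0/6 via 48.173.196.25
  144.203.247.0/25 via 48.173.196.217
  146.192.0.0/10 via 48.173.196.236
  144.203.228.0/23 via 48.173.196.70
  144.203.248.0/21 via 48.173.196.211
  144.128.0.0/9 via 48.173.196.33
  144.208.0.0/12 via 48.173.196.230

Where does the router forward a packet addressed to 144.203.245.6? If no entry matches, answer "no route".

48.173.196.245

Routes whose prefix contains 144.203.245.6:
  144.0.0.0/6 (144.0.0.0 - 147.255.255.255) -> 48.173.196.25
  144.128.0.0/9 (144.128.0.0 - 144.255.255.255) -> 48.173.196.33
  144.192.0.0/12 (144.192.0.0 - 144.207.255.255) -> 48.173.196.245
More-specific entries that do NOT match:
  144.203.245.68/30 (144.203.245.68 - 144.203.245.71) does not contain 144.203.245.6
  144.195.245.0/29 (144.195.245.0 - 144.195.245.7) does not contain 144.203.245.6
  144.203.247.0/25 (144.203.247.0 - 144.203.247.127) does not contain 144.203.245.6
  144.203.228.0/23 (144.203.228.0 - 144.203.229.255) does not contain 144.203.245.6
  144.203.248.0/21 (144.203.248.0 - 144.203.255.255) does not contain 144.203.245.6
  144.136.0.0/14 (144.136.0.0 - 144.139.255.255) does not contain 144.203.245.6
Longest matching prefix is /12 -> next hop 48.173.196.245.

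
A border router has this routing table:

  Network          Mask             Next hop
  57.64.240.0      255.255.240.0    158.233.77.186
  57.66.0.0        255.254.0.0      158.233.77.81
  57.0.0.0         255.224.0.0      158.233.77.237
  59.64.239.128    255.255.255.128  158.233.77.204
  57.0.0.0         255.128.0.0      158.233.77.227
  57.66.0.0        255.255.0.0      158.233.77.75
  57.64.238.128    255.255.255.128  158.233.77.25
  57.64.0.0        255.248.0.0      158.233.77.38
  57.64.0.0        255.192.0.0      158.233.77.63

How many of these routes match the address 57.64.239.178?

3

Prefixes containing 57.64.239.178:
  57.0.0.0/9 (57.0.0.0 - 57.127.255.255)
  57.64.0.0/10 (57.64.0.0 - 57.127.255.255)
  57.64.0.0/13 (57.64.0.0 - 57.71.255.255)
Total matching entries: 3.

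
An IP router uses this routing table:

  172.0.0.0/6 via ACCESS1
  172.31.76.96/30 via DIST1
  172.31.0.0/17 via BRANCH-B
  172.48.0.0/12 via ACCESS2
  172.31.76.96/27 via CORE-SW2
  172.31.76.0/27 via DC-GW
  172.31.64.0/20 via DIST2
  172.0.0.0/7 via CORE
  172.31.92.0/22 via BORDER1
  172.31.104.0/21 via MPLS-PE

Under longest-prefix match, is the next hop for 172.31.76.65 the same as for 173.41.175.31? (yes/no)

172.31.76.65: longest match 172.31.64.0/20 -> DIST2
173.41.175.31: longest match 172.0.0.0/7 -> CORE

no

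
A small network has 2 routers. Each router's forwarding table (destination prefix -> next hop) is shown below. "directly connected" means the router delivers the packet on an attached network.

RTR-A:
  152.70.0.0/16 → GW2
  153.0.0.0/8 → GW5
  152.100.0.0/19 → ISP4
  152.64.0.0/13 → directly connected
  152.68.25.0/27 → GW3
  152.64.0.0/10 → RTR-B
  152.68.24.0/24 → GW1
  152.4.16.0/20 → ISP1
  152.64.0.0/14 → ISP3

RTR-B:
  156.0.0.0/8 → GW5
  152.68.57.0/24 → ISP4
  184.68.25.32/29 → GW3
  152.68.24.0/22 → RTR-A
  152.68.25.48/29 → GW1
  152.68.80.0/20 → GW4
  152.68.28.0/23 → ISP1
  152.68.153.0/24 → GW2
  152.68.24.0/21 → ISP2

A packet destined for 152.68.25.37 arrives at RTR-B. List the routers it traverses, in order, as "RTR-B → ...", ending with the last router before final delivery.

At RTR-B: longest match for 152.68.25.37 is 152.68.24.0/22 -> RTR-A
At RTR-A: longest match for 152.68.25.37 is 152.64.0.0/13 -> directly connected

RTR-B → RTR-A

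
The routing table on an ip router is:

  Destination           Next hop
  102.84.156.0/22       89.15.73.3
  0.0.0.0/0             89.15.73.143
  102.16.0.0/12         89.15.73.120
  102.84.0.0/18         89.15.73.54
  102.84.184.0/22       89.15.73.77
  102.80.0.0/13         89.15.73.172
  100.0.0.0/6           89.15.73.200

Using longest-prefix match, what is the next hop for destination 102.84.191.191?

89.15.73.172

Routes whose prefix contains 102.84.191.191:
  0.0.0.0/0 (default, matches everything) -> 89.15.73.143
  100.0.0.0/6 (100.0.0.0 - 103.255.255.255) -> 89.15.73.200
  102.80.0.0/13 (102.80.0.0 - 102.87.255.255) -> 89.15.73.172
More-specific entries that do NOT match:
  102.84.156.0/22 (102.84.156.0 - 102.84.159.255) does not contain 102.84.191.191
  102.84.184.0/22 (102.84.184.0 - 102.84.187.255) does not contain 102.84.191.191
  102.84.0.0/18 (102.84.0.0 - 102.84.63.255) does not contain 102.84.191.191
Longest matching prefix is /13 -> next hop 89.15.73.172.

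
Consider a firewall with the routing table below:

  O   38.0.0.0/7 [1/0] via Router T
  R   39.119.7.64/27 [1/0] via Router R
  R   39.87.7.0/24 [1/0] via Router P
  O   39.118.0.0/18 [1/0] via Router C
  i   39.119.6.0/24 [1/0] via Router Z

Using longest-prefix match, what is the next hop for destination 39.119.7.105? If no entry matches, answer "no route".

Router T

Routes whose prefix contains 39.119.7.105:
  38.0.0.0/7 (38.0.0.0 - 39.255.255.255) -> Router T
More-specific entries that do NOT match:
  39.119.7.64/27 (39.119.7.64 - 39.119.7.95) does not contain 39.119.7.105
  39.87.7.0/24 (39.87.7.0 - 39.87.7.255) does not contain 39.119.7.105
  39.119.6.0/24 (39.119.6.0 - 39.119.6.255) does not contain 39.119.7.105
  39.118.0.0/18 (39.118.0.0 - 39.118.63.255) does not contain 39.119.7.105
Longest matching prefix is /7 -> next hop Router T.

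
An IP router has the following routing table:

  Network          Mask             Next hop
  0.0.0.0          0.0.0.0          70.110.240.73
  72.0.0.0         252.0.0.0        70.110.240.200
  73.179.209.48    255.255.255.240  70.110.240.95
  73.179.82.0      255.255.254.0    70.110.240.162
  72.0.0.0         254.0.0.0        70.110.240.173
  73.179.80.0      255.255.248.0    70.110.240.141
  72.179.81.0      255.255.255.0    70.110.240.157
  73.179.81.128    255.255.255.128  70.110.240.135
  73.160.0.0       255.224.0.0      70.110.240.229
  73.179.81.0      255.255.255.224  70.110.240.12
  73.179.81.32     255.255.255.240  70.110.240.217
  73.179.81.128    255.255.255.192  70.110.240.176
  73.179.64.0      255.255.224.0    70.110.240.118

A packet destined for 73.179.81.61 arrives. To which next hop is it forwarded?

Routes whose prefix contains 73.179.81.61:
  0.0.0.0/0 (default, matches everything) -> 70.110.240.73
  72.0.0.0/6 (72.0.0.0 - 75.255.255.255) -> 70.110.240.200
  72.0.0.0/7 (72.0.0.0 - 73.255.255.255) -> 70.110.240.173
  73.160.0.0/11 (73.160.0.0 - 73.191.255.255) -> 70.110.240.229
  73.179.64.0/19 (73.179.64.0 - 73.179.95.255) -> 70.110.240.118
  73.179.80.0/21 (73.179.80.0 - 73.179.87.255) -> 70.110.240.141
More-specific entries that do NOT match:
  73.179.209.48/28 (73.179.209.48 - 73.179.209.63) does not contain 73.179.81.61
  73.179.81.32/28 (73.179.81.32 - 73.179.81.47) does not contain 73.179.81.61
  73.179.81.0/27 (73.179.81.0 - 73.179.81.31) does not contain 73.179.81.61
  73.179.81.128/26 (73.179.81.128 - 73.179.81.191) does not contain 73.179.81.61
  73.179.81.128/25 (73.179.81.128 - 73.179.81.255) does not contain 73.179.81.61
  72.179.81.0/24 (72.179.81.0 - 72.179.81.255) does not contain 73.179.81.61
  73.179.82.0/23 (73.179.82.0 - 73.179.83.255) does not contain 73.179.81.61
Longest matching prefix is /21 -> next hop 70.110.240.141.

70.110.240.141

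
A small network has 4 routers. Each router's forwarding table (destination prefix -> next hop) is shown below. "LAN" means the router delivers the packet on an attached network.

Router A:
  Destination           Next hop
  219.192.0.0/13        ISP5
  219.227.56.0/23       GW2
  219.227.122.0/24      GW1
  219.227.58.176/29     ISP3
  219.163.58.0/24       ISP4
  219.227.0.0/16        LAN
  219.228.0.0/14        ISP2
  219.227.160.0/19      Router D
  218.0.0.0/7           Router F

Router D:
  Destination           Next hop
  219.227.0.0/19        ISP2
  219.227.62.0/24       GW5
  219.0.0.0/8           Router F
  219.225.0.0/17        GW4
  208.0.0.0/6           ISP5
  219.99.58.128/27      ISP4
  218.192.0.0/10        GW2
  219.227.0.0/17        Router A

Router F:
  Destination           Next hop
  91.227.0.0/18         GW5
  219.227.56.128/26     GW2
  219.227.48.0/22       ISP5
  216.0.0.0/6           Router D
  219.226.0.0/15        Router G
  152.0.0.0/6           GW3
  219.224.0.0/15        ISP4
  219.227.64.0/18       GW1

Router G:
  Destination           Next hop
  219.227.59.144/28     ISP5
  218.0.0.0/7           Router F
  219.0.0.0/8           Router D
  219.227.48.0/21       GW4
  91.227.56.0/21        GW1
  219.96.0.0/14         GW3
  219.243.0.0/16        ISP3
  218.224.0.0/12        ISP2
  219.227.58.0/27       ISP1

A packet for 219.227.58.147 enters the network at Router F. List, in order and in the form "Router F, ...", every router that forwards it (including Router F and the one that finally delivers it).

At Router F: longest match for 219.227.58.147 is 219.226.0.0/15 -> Router G
At Router G: longest match for 219.227.58.147 is 219.0.0.0/8 -> Router D
At Router D: longest match for 219.227.58.147 is 219.227.0.0/17 -> Router A
At Router A: longest match for 219.227.58.147 is 219.227.0.0/16 -> LAN

Router F, Router G, Router D, Router A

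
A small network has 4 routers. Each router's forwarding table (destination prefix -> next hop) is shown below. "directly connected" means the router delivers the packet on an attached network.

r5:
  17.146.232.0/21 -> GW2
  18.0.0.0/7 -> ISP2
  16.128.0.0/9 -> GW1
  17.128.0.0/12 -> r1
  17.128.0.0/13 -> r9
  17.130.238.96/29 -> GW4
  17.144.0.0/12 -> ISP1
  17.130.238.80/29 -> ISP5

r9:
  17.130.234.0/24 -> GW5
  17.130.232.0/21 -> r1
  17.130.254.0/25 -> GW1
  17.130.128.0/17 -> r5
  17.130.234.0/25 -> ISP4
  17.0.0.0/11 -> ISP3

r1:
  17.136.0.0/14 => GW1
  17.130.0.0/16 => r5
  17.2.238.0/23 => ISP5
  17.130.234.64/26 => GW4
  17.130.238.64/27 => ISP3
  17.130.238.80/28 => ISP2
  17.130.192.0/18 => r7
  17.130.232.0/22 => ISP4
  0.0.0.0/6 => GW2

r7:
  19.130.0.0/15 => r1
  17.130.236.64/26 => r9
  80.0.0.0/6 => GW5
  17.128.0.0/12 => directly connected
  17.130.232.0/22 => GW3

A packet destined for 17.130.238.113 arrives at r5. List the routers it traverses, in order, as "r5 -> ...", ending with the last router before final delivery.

r5 -> r9 -> r1 -> r7

At r5: longest match for 17.130.238.113 is 17.128.0.0/13 -> r9
At r9: longest match for 17.130.238.113 is 17.130.232.0/21 -> r1
At r1: longest match for 17.130.238.113 is 17.130.192.0/18 -> r7
At r7: longest match for 17.130.238.113 is 17.128.0.0/12 -> directly connected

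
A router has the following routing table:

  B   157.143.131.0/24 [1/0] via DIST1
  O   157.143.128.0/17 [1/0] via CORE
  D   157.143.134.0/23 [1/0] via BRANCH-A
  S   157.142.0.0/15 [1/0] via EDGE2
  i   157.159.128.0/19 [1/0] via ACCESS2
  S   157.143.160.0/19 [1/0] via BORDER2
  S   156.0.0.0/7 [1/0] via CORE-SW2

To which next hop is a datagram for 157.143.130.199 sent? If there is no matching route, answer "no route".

CORE

Routes whose prefix contains 157.143.130.199:
  156.0.0.0/7 (156.0.0.0 - 157.255.255.255) -> CORE-SW2
  157.142.0.0/15 (157.142.0.0 - 157.143.255.255) -> EDGE2
  157.143.128.0/17 (157.143.128.0 - 157.143.255.255) -> CORE
More-specific entries that do NOT match:
  157.143.131.0/24 (157.143.131.0 - 157.143.131.255) does not contain 157.143.130.199
  157.143.134.0/23 (157.143.134.0 - 157.143.135.255) does not contain 157.143.130.199
  157.159.128.0/19 (157.159.128.0 - 157.159.159.255) does not contain 157.143.130.199
  157.143.160.0/19 (157.143.160.0 - 157.143.191.255) does not contain 157.143.130.199
Longest matching prefix is /17 -> next hop CORE.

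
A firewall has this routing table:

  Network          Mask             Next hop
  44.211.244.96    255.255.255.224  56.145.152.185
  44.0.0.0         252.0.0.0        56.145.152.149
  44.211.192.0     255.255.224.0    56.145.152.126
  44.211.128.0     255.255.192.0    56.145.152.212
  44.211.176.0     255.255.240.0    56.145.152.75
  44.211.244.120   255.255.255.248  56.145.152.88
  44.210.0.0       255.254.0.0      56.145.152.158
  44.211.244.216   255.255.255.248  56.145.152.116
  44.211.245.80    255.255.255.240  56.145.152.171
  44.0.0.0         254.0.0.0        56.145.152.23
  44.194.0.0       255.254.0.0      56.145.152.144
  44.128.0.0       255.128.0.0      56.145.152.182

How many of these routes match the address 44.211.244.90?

4

Prefixes containing 44.211.244.90:
  44.0.0.0/6 (44.0.0.0 - 47.255.255.255)
  44.0.0.0/7 (44.0.0.0 - 45.255.255.255)
  44.128.0.0/9 (44.128.0.0 - 44.255.255.255)
  44.210.0.0/15 (44.210.0.0 - 44.211.255.255)
Total matching entries: 4.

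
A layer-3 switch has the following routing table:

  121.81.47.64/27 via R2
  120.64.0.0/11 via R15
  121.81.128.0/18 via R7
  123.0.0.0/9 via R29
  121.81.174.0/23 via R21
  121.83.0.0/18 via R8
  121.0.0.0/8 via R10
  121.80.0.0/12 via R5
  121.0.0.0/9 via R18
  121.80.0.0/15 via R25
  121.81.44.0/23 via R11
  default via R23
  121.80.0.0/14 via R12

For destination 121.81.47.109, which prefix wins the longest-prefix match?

Entries matching 121.81.47.109:
  0.0.0.0/0 (default, matches everything)
  121.0.0.0/8 (121.0.0.0 - 121.255.255.255)
  121.0.0.0/9 (121.0.0.0 - 121.127.255.255)
  121.80.0.0/12 (121.80.0.0 - 121.95.255.255)
  121.80.0.0/14 (121.80.0.0 - 121.83.255.255)
  121.80.0.0/15 (121.80.0.0 - 121.81.255.255)
Most specific is 121.80.0.0/15.

121.80.0.0/15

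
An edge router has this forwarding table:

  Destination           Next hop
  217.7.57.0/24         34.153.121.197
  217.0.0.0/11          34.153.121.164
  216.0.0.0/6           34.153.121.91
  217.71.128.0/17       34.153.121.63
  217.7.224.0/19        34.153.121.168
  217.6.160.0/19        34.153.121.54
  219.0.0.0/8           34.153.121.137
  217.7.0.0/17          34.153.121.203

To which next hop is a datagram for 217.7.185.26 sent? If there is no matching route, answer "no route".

Routes whose prefix contains 217.7.185.26:
  216.0.0.0/6 (216.0.0.0 - 219.255.255.255) -> 34.153.121.91
  217.0.0.0/11 (217.0.0.0 - 217.31.255.255) -> 34.153.121.164
More-specific entries that do NOT match:
  217.7.57.0/24 (217.7.57.0 - 217.7.57.255) does not contain 217.7.185.26
  217.7.224.0/19 (217.7.224.0 - 217.7.255.255) does not contain 217.7.185.26
  217.6.160.0/19 (217.6.160.0 - 217.6.191.255) does not contain 217.7.185.26
  217.71.128.0/17 (217.71.128.0 - 217.71.255.255) does not contain 217.7.185.26
  217.7.0.0/17 (217.7.0.0 - 217.7.127.255) does not contain 217.7.185.26
Longest matching prefix is /11 -> next hop 34.153.121.164.

34.153.121.164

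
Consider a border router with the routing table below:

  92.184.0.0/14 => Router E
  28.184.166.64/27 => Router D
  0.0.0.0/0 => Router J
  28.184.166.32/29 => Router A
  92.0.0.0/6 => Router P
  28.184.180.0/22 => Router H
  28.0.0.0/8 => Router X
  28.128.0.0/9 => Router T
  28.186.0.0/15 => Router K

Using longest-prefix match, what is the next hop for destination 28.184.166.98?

Routes whose prefix contains 28.184.166.98:
  0.0.0.0/0 (default, matches everything) -> Router J
  28.0.0.0/8 (28.0.0.0 - 28.255.255.255) -> Router X
  28.128.0.0/9 (28.128.0.0 - 28.255.255.255) -> Router T
More-specific entries that do NOT match:
  28.184.166.32/29 (28.184.166.32 - 28.184.166.39) does not contain 28.184.166.98
  28.184.166.64/27 (28.184.166.64 - 28.184.166.95) does not contain 28.184.166.98
  28.184.180.0/22 (28.184.180.0 - 28.184.183.255) does not contain 28.184.166.98
  28.186.0.0/15 (28.186.0.0 - 28.187.255.255) does not contain 28.184.166.98
  92.184.0.0/14 (92.184.0.0 - 92.187.255.255) does not contain 28.184.166.98
Longest matching prefix is /9 -> next hop Router T.

Router T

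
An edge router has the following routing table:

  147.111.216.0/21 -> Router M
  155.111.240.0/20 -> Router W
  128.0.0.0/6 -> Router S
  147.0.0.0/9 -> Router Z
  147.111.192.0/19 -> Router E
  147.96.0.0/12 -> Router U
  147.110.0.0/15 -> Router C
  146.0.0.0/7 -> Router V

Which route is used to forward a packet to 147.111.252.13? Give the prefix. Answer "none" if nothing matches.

Entries matching 147.111.252.13:
  146.0.0.0/7 (146.0.0.0 - 147.255.255.255)
  147.0.0.0/9 (147.0.0.0 - 147.127.255.255)
  147.96.0.0/12 (147.96.0.0 - 147.111.255.255)
  147.110.0.0/15 (147.110.0.0 - 147.111.255.255)
Most specific is 147.110.0.0/15.

147.110.0.0/15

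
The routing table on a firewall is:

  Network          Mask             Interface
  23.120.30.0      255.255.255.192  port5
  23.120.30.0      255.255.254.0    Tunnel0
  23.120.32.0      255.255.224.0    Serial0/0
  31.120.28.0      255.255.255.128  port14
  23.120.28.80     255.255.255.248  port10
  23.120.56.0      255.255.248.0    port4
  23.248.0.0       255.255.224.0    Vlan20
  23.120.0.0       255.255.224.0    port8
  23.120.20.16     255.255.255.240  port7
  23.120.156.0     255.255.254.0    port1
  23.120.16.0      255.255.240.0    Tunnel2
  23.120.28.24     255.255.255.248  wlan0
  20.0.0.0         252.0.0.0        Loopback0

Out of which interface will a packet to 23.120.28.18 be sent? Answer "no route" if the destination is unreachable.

Tunnel2

Routes whose prefix contains 23.120.28.18:
  20.0.0.0/6 (20.0.0.0 - 23.255.255.255) -> Loopback0
  23.120.0.0/19 (23.120.0.0 - 23.120.31.255) -> port8
  23.120.16.0/20 (23.120.16.0 - 23.120.31.255) -> Tunnel2
More-specific entries that do NOT match:
  23.120.28.80/29 (23.120.28.80 - 23.120.28.87) does not contain 23.120.28.18
  23.120.28.24/29 (23.120.28.24 - 23.120.28.31) does not contain 23.120.28.18
  23.120.20.16/28 (23.120.20.16 - 23.120.20.31) does not contain 23.120.28.18
  23.120.30.0/26 (23.120.30.0 - 23.120.30.63) does not contain 23.120.28.18
  31.120.28.0/25 (31.120.28.0 - 31.120.28.127) does not contain 23.120.28.18
  23.120.30.0/23 (23.120.30.0 - 23.120.31.255) does not contain 23.120.28.18
  23.120.156.0/23 (23.120.156.0 - 23.120.157.255) does not contain 23.120.28.18
  23.120.56.0/21 (23.120.56.0 - 23.120.63.255) does not contain 23.120.28.18
Longest matching prefix is /20 -> interface Tunnel2.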